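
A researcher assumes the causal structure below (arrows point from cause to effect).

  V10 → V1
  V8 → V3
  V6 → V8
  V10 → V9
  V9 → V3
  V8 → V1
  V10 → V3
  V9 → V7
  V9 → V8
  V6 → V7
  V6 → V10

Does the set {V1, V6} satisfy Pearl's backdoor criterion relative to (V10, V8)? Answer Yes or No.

Backdoor paths from V10 to V8 (paths whose first edge points into V10):
  P1: V10 <- V6 -> V7 <- V9 -> V8
  P2: V10 <- V6 -> V7 <- V9 -> V3 <- V8
  P3: V10 <- V6 -> V8
Condition 1 (no descendant of V10 in the set): FAILS — V1 is a descendant of V10.
Condition 2 (every backdoor path blocked by {V1, V6}):
  P1: blocked at fork node V6 ∈ conditioning set.
  P2: blocked at fork node V6 ∈ conditioning set.
  P3: blocked at fork node V6 ∈ conditioning set.
{V1, V6} does not satisfy the backdoor criterion.

No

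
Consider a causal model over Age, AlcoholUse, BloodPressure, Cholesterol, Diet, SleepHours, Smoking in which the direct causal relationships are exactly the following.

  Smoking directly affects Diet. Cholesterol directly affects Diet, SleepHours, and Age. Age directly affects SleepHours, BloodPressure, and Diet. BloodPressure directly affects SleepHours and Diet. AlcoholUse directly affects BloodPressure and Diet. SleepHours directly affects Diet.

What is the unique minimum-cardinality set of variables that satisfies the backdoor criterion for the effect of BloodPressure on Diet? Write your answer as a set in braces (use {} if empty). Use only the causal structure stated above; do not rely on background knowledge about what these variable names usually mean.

{Age, AlcoholUse}

Variables eligible for adjustment (non-descendants of BloodPressure, excluding BloodPressure and Diet): {Age, AlcoholUse, Cholesterol, Smoking}.
Backdoor paths from BloodPressure to Diet:
  P1: BloodPressure <- AlcoholUse -> Diet
  P2: BloodPressure <- Age <- Cholesterol -> SleepHours -> Diet
  P3: BloodPressure <- Age <- Cholesterol -> Diet
  P4: BloodPressure <- Age -> SleepHours <- Cholesterol -> Diet
  P5: BloodPressure <- Age -> SleepHours -> Diet
  P6: BloodPressure <- Age -> Diet
The empty set is not sufficient: P1 (BloodPressure <- AlcoholUse -> Diet) has no collider blocking it and no conditioned non-collider, so it is open.
Try {Age, AlcoholUse}:
  P1: blocked at fork node AlcoholUse ∈ conditioning set.
  P2: blocked at chain node Age ∈ conditioning set.
  P3: blocked at chain node Age ∈ conditioning set.
  P4: blocked at fork node Age ∈ conditioning set.
  P5: blocked at fork node Age ∈ conditioning set.
  P6: blocked at fork node Age ∈ conditioning set.
{Age, AlcoholUse} contains no descendant of BloodPressure and blocks every backdoor path.
Every element of {Age, AlcoholUse} is needed (dropping Age leaves P2 open; dropping AlcoholUse leaves P1 open), so no proper subset is valid.
Among all size-2 subsets of the eligible variables, only {Age, AlcoholUse} blocks every backdoor path, so it is the unique smallest valid adjustment set.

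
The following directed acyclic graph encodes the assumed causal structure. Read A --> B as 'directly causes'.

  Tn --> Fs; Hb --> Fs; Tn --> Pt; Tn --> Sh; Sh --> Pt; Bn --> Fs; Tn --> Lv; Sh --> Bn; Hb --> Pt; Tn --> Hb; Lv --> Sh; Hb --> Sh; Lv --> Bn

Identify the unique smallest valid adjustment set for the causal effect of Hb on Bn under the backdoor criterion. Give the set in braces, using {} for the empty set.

Variables eligible for adjustment (non-descendants of Hb, excluding Hb and Bn): {Lv, Tn}.
Backdoor paths from Hb to Bn:
  P1: Hb <- Tn -> Lv -> Sh -> Bn
  P2: Hb <- Tn -> Lv -> Bn
  P3: Hb <- Tn -> Sh <- Lv -> Bn
  P4: Hb <- Tn -> Sh -> Bn
  P5: Hb <- Tn -> Fs <- Bn
  P6: Hb <- Tn -> Pt <- Sh <- Lv -> Bn
  P7: Hb <- Tn -> Pt <- Sh -> Bn
The empty set is not sufficient: P1 (Hb <- Tn -> Lv -> Sh -> Bn) has no collider blocking it and no conditioned non-collider, so it is open.
Try {Tn}:
  P1: blocked at fork node Tn ∈ conditioning set.
  P2: blocked at fork node Tn ∈ conditioning set.
  P3: blocked at fork node Tn ∈ conditioning set.
  P4: blocked at fork node Tn ∈ conditioning set.
  P5: blocked at fork node Tn ∈ conditioning set.
  P6: blocked at fork node Tn ∈ conditioning set.
  P7: blocked at fork node Tn ∈ conditioning set.
{Tn} contains no descendant of Hb and blocks every backdoor path.
No other singleton works — e.g. {Lv} leaves P4 open — so {Tn} is the unique smallest valid adjustment set.

{Tn}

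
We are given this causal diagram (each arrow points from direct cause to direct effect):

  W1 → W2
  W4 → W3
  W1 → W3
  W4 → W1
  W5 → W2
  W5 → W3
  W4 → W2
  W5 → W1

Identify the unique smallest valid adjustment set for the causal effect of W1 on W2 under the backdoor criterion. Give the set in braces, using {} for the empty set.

Variables eligible for adjustment (non-descendants of W1, excluding W1 and W2): {W4, W5}.
Backdoor paths from W1 to W2:
  P1: W1 <- W5 -> W2
  P2: W1 <- W5 -> W3 <- W4 -> W2
  P3: W1 <- W4 -> W2
  P4: W1 <- W4 -> W3 <- W5 -> W2
The empty set is not sufficient: P1 (W1 <- W5 -> W2) has no collider blocking it and no conditioned non-collider, so it is open.
Try {W4, W5}:
  P1: blocked at fork node W5 ∈ conditioning set.
  P2: blocked at fork node W5 ∈ conditioning set.
  P3: blocked at fork node W4 ∈ conditioning set.
  P4: blocked at fork node W4 ∈ conditioning set.
{W4, W5} contains no descendant of W1 and blocks every backdoor path.
Every element of {W4, W5} is needed (dropping W4 leaves P3 open; dropping W5 leaves P1 open), so no proper subset is valid.
Among all size-2 subsets of the eligible variables, only {W4, W5} blocks every backdoor path, so it is the unique smallest valid adjustment set.

{W4, W5}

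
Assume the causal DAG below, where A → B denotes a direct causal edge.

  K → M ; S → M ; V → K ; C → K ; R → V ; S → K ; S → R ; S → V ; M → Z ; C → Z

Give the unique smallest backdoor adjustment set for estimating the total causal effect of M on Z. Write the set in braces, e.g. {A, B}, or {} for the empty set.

{C}

Variables eligible for adjustment (non-descendants of M, excluding M and Z): {C, K, R, S, V}.
Backdoor paths from M to Z:
  P1: M <- S -> R -> V -> K <- C -> Z
  P2: M <- S -> V -> K <- C -> Z
  P3: M <- S -> K <- C -> Z
  P4: M <- K <- C -> Z
The empty set is not sufficient: P4 (M <- K <- C -> Z) has no collider blocking it and no conditioned non-collider, so it is open.
Try {C}:
  P1: blocked at collider K (neither it nor any descendant is in the conditioning set).
  P2: blocked at collider K (neither it nor any descendant is in the conditioning set).
  P3: blocked at collider K (neither it nor any descendant is in the conditioning set).
  P4: blocked at fork node C ∈ conditioning set.
{C} contains no descendant of M and blocks every backdoor path.
No other singleton works — e.g. {S} leaves P4 open — so {C} is the unique smallest valid adjustment set.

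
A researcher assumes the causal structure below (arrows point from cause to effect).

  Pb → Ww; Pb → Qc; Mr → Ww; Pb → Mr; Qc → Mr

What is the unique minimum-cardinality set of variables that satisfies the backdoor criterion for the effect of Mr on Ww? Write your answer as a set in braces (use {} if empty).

{Pb}

Variables eligible for adjustment (non-descendants of Mr, excluding Mr and Ww): {Pb, Qc}.
Backdoor paths from Mr to Ww:
  P1: Mr <- Pb -> Ww
  P2: Mr <- Qc <- Pb -> Ww
The empty set is not sufficient: P1 (Mr <- Pb -> Ww) has no collider blocking it and no conditioned non-collider, so it is open.
Try {Pb}:
  P1: blocked at fork node Pb ∈ conditioning set.
  P2: blocked at fork node Pb ∈ conditioning set.
{Pb} contains no descendant of Mr and blocks every backdoor path.
No other singleton works — e.g. {Qc} leaves P1 open — so {Pb} is the unique smallest valid adjustment set.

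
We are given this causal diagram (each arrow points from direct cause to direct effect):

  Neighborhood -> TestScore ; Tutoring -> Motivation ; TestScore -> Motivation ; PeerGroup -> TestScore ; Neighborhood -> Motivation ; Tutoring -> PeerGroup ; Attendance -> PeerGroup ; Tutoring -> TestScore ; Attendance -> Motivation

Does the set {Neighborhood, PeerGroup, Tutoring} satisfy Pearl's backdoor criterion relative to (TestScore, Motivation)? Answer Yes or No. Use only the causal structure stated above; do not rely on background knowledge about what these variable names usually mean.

Backdoor paths from TestScore to Motivation (paths whose first edge points into TestScore):
  P1: TestScore <- Tutoring -> PeerGroup <- Attendance -> Motivation
  P2: TestScore <- Tutoring -> Motivation
  P3: TestScore <- Neighborhood -> Motivation
  P4: TestScore <- PeerGroup <- Attendance -> Motivation
  P5: TestScore <- PeerGroup <- Tutoring -> Motivation
Condition 1 (no descendant of TestScore in the set): holds — descendants of TestScore are {Motivation}; none are in {Neighborhood, PeerGroup, Tutoring}.
Condition 2 (every backdoor path blocked by {Neighborhood, PeerGroup, Tutoring}):
  P1: blocked at fork node Tutoring ∈ conditioning set.
  P2: blocked at fork node Tutoring ∈ conditioning set.
  P3: blocked at fork node Neighborhood ∈ conditioning set.
  P4: blocked at chain node PeerGroup ∈ conditioning set.
  P5: blocked at chain node PeerGroup ∈ conditioning set.
{Neighborhood, PeerGroup, Tutoring} satisfies the backdoor criterion.

Yes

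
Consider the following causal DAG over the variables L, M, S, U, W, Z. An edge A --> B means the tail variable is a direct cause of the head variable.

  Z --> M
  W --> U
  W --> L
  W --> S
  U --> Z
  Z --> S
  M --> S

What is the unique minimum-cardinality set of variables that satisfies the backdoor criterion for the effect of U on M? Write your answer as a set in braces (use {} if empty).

{}

Variables eligible for adjustment (non-descendants of U, excluding U and M): {L, W}.
Backdoor paths from U to M:
  P1: U <- W -> S <- Z -> M
  P2: U <- W -> S <- M
Each backdoor path contains an unconditioned collider, so every path is already blocked with the empty conditioning set:
  P1: blocked at collider S (neither it nor any descendant is in the conditioning set).
  P2: blocked at collider S (neither it nor any descendant is in the conditioning set).
The empty set is therefore the unique smallest valid set.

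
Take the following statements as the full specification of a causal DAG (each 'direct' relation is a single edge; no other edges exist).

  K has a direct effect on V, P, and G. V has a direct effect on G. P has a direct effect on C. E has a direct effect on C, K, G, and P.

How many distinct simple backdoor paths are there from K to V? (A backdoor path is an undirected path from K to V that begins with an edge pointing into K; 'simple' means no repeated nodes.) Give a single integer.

1

A backdoor path from K to V is any simple undirected path whose first edge points into K (i.e. leaves K via a parent).
Parents of K: {E}.
Enumerating:
  P1: K <- E -> G <- V
That exhausts the simple backdoor paths. Count: 1.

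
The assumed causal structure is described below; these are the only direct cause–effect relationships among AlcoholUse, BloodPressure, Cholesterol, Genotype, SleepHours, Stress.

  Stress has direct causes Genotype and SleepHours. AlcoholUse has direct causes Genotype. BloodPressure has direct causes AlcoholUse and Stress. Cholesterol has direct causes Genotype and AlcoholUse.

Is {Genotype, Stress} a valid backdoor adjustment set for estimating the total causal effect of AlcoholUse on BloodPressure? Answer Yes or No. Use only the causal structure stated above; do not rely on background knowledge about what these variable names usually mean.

Yes

Backdoor paths from AlcoholUse to BloodPressure (paths whose first edge points into AlcoholUse):
  P1: AlcoholUse <- Genotype -> Stress -> BloodPressure
Condition 1 (no descendant of AlcoholUse in the set): holds — descendants of AlcoholUse are {BloodPressure, Cholesterol}; none are in {Genotype, Stress}.
Condition 2 (every backdoor path blocked by {Genotype, Stress}):
  P1: blocked at fork node Genotype ∈ conditioning set.
{Genotype, Stress} satisfies the backdoor criterion.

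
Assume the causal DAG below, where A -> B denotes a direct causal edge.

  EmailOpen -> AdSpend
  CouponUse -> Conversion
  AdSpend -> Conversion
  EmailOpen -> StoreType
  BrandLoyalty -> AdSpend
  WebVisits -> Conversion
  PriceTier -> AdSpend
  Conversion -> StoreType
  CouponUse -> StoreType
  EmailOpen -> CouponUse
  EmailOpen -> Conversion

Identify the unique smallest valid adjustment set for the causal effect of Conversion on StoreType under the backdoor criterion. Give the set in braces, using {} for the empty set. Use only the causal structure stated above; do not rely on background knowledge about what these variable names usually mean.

Variables eligible for adjustment (non-descendants of Conversion, excluding Conversion and StoreType): {AdSpend, BrandLoyalty, CouponUse, EmailOpen, PriceTier, WebVisits}.
Backdoor paths from Conversion to StoreType:
  P1: Conversion <- EmailOpen -> CouponUse -> StoreType
  P2: Conversion <- EmailOpen -> StoreType
  P3: Conversion <- AdSpend <- EmailOpen -> CouponUse -> StoreType
  P4: Conversion <- AdSpend <- EmailOpen -> StoreType
  P5: Conversion <- CouponUse <- EmailOpen -> StoreType
  P6: Conversion <- CouponUse -> StoreType
The empty set is not sufficient: P1 (Conversion <- EmailOpen -> CouponUse -> StoreType) has no collider blocking it and no conditioned non-collider, so it is open.
Try {CouponUse, EmailOpen}:
  P1: blocked at fork node EmailOpen ∈ conditioning set.
  P2: blocked at fork node EmailOpen ∈ conditioning set.
  P3: blocked at fork node EmailOpen ∈ conditioning set.
  P4: blocked at fork node EmailOpen ∈ conditioning set.
  P5: blocked at chain node CouponUse ∈ conditioning set.
  P6: blocked at fork node CouponUse ∈ conditioning set.
{CouponUse, EmailOpen} contains no descendant of Conversion and blocks every backdoor path.
Every element of {CouponUse, EmailOpen} is needed (dropping CouponUse leaves P6 open; dropping EmailOpen leaves P2 open), so no proper subset is valid.
Among all size-2 subsets of the eligible variables, only {CouponUse, EmailOpen} blocks every backdoor path, so it is the unique smallest valid adjustment set.

{CouponUse, EmailOpen}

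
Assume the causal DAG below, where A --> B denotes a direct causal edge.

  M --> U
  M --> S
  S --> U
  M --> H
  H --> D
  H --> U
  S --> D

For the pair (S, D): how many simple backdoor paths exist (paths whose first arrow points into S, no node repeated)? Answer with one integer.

A backdoor path from S to D is any simple undirected path whose first edge points into S (i.e. leaves S via a parent).
Parents of S: {M}.
Enumerating:
  P1: S <- M -> H -> D
  P2: S <- M -> U <- H -> D
That exhausts the simple backdoor paths. Count: 2.

2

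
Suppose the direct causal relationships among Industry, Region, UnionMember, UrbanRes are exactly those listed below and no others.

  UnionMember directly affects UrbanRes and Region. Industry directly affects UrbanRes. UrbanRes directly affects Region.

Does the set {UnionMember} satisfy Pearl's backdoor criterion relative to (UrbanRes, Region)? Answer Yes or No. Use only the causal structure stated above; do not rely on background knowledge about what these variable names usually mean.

Backdoor paths from UrbanRes to Region (paths whose first edge points into UrbanRes):
  P1: UrbanRes <- UnionMember -> Region
Condition 1 (no descendant of UrbanRes in the set): holds — descendants of UrbanRes are {Region}; none are in {UnionMember}.
Condition 2 (every backdoor path blocked by {UnionMember}):
  P1: blocked at fork node UnionMember ∈ conditioning set.
{UnionMember} satisfies the backdoor criterion.

Yes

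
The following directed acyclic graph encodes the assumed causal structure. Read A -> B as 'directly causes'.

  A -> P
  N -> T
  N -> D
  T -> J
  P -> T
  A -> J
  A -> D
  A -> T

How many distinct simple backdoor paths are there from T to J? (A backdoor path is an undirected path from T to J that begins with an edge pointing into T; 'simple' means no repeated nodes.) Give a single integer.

A backdoor path from T to J is any simple undirected path whose first edge points into T (i.e. leaves T via a parent).
Parents of T: {A, N, P}.
Enumerating:
  P1: T <- A -> J
  P2: T <- N -> D <- A -> J
  P3: T <- P <- A -> J
That exhausts the simple backdoor paths. Count: 3.

3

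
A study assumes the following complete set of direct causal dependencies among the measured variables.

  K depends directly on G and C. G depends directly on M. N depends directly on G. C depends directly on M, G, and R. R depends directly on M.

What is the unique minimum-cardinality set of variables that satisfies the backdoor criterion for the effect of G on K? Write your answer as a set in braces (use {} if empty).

{M}

Variables eligible for adjustment (non-descendants of G, excluding G and K): {M, R}.
Backdoor paths from G to K:
  P1: G <- M -> R -> C -> K
  P2: G <- M -> C -> K
The empty set is not sufficient: P1 (G <- M -> R -> C -> K) has no collider blocking it and no conditioned non-collider, so it is open.
Try {M}:
  P1: blocked at fork node M ∈ conditioning set.
  P2: blocked at fork node M ∈ conditioning set.
{M} contains no descendant of G and blocks every backdoor path.
No other singleton works — e.g. {R} leaves P2 open — so {M} is the unique smallest valid adjustment set.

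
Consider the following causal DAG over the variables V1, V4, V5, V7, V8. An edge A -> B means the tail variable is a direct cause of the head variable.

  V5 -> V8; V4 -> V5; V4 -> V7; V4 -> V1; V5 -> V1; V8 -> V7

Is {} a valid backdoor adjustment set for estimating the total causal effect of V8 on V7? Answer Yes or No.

Backdoor paths from V8 to V7 (paths whose first edge points into V8):
  P1: V8 <- V5 <- V4 -> V7
  P2: V8 <- V5 -> V1 <- V4 -> V7
Condition 1 (no descendant of V8 in the set): holds — descendants of V8 are {V7}; none are in {}.
Condition 2 (every backdoor path blocked by {}):
  P1: open — no interior node is in the conditioning set.
  P2: blocked at collider V1 (neither it nor any descendant is in the conditioning set).
{} does not satisfy the backdoor criterion.

No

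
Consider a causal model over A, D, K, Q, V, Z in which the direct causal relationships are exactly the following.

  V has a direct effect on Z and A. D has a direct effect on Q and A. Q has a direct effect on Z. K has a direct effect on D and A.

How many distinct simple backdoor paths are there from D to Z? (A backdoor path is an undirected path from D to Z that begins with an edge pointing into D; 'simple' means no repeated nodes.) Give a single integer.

1

A backdoor path from D to Z is any simple undirected path whose first edge points into D (i.e. leaves D via a parent).
Parents of D: {K}.
Enumerating:
  P1: D <- K -> A <- V -> Z
That exhausts the simple backdoor paths. Count: 1.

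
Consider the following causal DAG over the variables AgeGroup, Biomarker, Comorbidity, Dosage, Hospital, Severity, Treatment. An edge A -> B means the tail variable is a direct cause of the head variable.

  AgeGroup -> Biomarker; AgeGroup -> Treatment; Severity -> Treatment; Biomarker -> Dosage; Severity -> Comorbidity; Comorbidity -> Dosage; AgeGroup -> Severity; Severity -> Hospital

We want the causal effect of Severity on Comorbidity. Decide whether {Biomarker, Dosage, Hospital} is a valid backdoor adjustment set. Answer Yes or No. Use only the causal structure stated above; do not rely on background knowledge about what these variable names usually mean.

Backdoor paths from Severity to Comorbidity (paths whose first edge points into Severity):
  P1: Severity <- AgeGroup -> Biomarker -> Dosage <- Comorbidity
Condition 1 (no descendant of Severity in the set): FAILS — Dosage and Hospital are descendants of Severity.
Condition 2 (every backdoor path blocked by {Biomarker, Dosage, Hospital}):
  P1: blocked at chain node Biomarker ∈ conditioning set.
{Biomarker, Dosage, Hospital} does not satisfy the backdoor criterion.

No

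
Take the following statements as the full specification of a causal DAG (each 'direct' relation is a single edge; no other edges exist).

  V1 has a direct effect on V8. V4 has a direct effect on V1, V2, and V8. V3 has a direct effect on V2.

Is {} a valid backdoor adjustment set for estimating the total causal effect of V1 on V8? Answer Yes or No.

No

Backdoor paths from V1 to V8 (paths whose first edge points into V1):
  P1: V1 <- V4 -> V8
Condition 1 (no descendant of V1 in the set): holds — descendants of V1 are {V8}; none are in {}.
Condition 2 (every backdoor path blocked by {}):
  P1: open — no interior node is in the conditioning set.
{} does not satisfy the backdoor criterion.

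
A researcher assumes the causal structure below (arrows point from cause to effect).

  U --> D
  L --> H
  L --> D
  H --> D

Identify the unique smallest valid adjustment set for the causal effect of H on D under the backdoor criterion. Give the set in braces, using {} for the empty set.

Variables eligible for adjustment (non-descendants of H, excluding H and D): {L, U}.
Backdoor paths from H to D:
  P1: H <- L -> D
The empty set is not sufficient: P1 (H <- L -> D) has no collider blocking it and no conditioned non-collider, so it is open.
Try {L}:
  P1: blocked at fork node L ∈ conditioning set.
{L} contains no descendant of H and blocks every backdoor path.
No other singleton works — e.g. {U} leaves P1 open — so {L} is the unique smallest valid adjustment set.

{L}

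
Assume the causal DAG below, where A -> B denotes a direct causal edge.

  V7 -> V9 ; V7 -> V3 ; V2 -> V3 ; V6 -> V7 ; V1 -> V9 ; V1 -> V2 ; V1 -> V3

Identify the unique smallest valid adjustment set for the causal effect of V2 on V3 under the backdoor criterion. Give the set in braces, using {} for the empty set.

{V1}

Variables eligible for adjustment (non-descendants of V2, excluding V2 and V3): {V1, V6, V7, V9}.
Backdoor paths from V2 to V3:
  P1: V2 <- V1 -> V9 <- V7 -> V3
  P2: V2 <- V1 -> V3
The empty set is not sufficient: P2 (V2 <- V1 -> V3) has no collider blocking it and no conditioned non-collider, so it is open.
Try {V1}:
  P1: blocked at fork node V1 ∈ conditioning set.
  P2: blocked at fork node V1 ∈ conditioning set.
{V1} contains no descendant of V2 and blocks every backdoor path.
No other singleton works — e.g. {V6} leaves P2 open — so {V1} is the unique smallest valid adjustment set.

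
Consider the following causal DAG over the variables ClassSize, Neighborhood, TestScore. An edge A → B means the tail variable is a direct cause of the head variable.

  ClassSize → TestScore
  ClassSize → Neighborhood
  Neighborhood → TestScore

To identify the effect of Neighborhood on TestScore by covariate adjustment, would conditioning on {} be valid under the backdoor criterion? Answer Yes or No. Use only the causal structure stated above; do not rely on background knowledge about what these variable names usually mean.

Backdoor paths from Neighborhood to TestScore (paths whose first edge points into Neighborhood):
  P1: Neighborhood <- ClassSize -> TestScore
Condition 1 (no descendant of Neighborhood in the set): holds — descendants of Neighborhood are {TestScore}; none are in {}.
Condition 2 (every backdoor path blocked by {}):
  P1: open — no interior node is in the conditioning set.
{} does not satisfy the backdoor criterion.

No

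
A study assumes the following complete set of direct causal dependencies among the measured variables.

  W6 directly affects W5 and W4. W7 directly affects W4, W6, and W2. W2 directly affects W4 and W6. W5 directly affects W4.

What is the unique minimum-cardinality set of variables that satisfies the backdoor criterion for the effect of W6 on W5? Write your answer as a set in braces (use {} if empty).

{}

Variables eligible for adjustment (non-descendants of W6, excluding W6 and W5): {W2, W7}.
Backdoor paths from W6 to W5:
  P1: W6 <- W7 -> W2 -> W4 <- W5
  P2: W6 <- W7 -> W4 <- W5
  P3: W6 <- W2 <- W7 -> W4 <- W5
  P4: W6 <- W2 -> W4 <- W5
Each backdoor path contains an unconditioned collider, so every path is already blocked with the empty conditioning set:
  P1: blocked at collider W4 (neither it nor any descendant is in the conditioning set).
  P2: blocked at collider W4 (neither it nor any descendant is in the conditioning set).
  P3: blocked at collider W4 (neither it nor any descendant is in the conditioning set).
  P4: blocked at collider W4 (neither it nor any descendant is in the conditioning set).
The empty set is therefore the unique smallest valid set.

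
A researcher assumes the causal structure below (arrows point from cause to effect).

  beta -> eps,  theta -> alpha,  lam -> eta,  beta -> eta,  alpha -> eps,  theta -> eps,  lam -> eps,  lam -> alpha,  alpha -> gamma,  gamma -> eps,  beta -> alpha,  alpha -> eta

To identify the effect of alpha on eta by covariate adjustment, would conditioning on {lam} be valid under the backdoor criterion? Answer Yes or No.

Backdoor paths from alpha to eta (paths whose first edge points into alpha):
  P1: alpha <- theta -> eps <- lam -> eta
  P2: alpha <- theta -> eps <- beta -> eta
  P3: alpha <- lam -> eta
  P4: alpha <- lam -> eps <- beta -> eta
  P5: alpha <- beta -> eta
  P6: alpha <- beta -> eps <- lam -> eta
Condition 1 (no descendant of alpha in the set): holds — descendants of alpha are {eps, eta, gamma}; none are in {lam}.
Condition 2 (every backdoor path blocked by {lam}):
  P1: blocked at collider eps (neither it nor any descendant is in the conditioning set).
  P2: blocked at collider eps (neither it nor any descendant is in the conditioning set).
  P3: blocked at fork node lam ∈ conditioning set.
  P4: blocked at fork node lam ∈ conditioning set.
  P5: open — no interior node is in the conditioning set.
  P6: blocked at collider eps (neither it nor any descendant is in the conditioning set).
{lam} does not satisfy the backdoor criterion.

No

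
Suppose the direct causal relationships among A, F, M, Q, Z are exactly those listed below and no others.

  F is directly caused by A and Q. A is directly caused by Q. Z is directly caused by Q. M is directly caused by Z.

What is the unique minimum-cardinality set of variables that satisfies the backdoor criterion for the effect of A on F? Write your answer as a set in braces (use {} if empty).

{Q}

Variables eligible for adjustment (non-descendants of A, excluding A and F): {M, Q, Z}.
Backdoor paths from A to F:
  P1: A <- Q -> F
The empty set is not sufficient: P1 (A <- Q -> F) has no collider blocking it and no conditioned non-collider, so it is open.
Try {Q}:
  P1: blocked at fork node Q ∈ conditioning set.
{Q} contains no descendant of A and blocks every backdoor path.
No other singleton works — e.g. {Z} leaves P1 open — so {Q} is the unique smallest valid adjustment set.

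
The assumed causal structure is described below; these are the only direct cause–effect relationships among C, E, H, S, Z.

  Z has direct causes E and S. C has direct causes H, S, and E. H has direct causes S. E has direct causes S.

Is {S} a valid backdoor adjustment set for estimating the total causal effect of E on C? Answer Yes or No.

Backdoor paths from E to C (paths whose first edge points into E):
  P1: E <- S -> H -> C
  P2: E <- S -> C
Condition 1 (no descendant of E in the set): holds — descendants of E are {C, Z}; none are in {S}.
Condition 2 (every backdoor path blocked by {S}):
  P1: blocked at fork node S ∈ conditioning set.
  P2: blocked at fork node S ∈ conditioning set.
{S} satisfies the backdoor criterion.

Yes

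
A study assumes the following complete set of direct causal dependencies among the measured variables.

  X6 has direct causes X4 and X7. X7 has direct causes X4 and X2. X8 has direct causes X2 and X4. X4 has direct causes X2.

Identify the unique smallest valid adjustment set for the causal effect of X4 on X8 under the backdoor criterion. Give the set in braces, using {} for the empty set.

{X2}

Variables eligible for adjustment (non-descendants of X4, excluding X4 and X8): {X2}.
Backdoor paths from X4 to X8:
  P1: X4 <- X2 -> X8
The empty set is not sufficient: P1 (X4 <- X2 -> X8) has no collider blocking it and no conditioned non-collider, so it is open.
Try {X2}:
  P1: blocked at fork node X2 ∈ conditioning set.
{X2} contains no descendant of X4 and blocks every backdoor path.
{X2} is the unique smallest valid adjustment set.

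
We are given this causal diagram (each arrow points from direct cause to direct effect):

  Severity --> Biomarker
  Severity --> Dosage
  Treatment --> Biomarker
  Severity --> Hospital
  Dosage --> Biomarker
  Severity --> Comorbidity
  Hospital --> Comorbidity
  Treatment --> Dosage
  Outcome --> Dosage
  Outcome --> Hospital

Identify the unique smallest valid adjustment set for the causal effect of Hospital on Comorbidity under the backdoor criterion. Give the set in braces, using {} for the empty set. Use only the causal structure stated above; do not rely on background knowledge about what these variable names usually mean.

Variables eligible for adjustment (non-descendants of Hospital, excluding Hospital and Comorbidity): {Biomarker, Dosage, Outcome, Severity, Treatment}.
Backdoor paths from Hospital to Comorbidity:
  P1: Hospital <- Severity -> Comorbidity
  P2: Hospital <- Outcome -> Dosage <- Treatment -> Biomarker <- Severity -> Comorbidity
  P3: Hospital <- Outcome -> Dosage <- Severity -> Comorbidity
  P4: Hospital <- Outcome -> Dosage -> Biomarker <- Severity -> Comorbidity
The empty set is not sufficient: P1 (Hospital <- Severity -> Comorbidity) has no collider blocking it and no conditioned non-collider, so it is open.
Try {Severity}:
  P1: blocked at fork node Severity ∈ conditioning set.
  P2: blocked at collider Dosage (neither it nor any descendant is in the conditioning set).
  P3: blocked at collider Dosage (neither it nor any descendant is in the conditioning set).
  P4: blocked at collider Biomarker (neither it nor any descendant is in the conditioning set).
{Severity} contains no descendant of Hospital and blocks every backdoor path.
No other singleton works — e.g. {Treatment} leaves P1 open — so {Severity} is the unique smallest valid adjustment set.

{Severity}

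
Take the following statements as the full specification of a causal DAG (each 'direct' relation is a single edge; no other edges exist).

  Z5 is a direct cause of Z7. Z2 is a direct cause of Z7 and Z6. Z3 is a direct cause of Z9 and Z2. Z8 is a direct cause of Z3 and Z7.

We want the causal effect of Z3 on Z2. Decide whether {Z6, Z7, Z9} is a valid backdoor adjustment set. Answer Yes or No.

No

Backdoor paths from Z3 to Z2 (paths whose first edge points into Z3):
  P1: Z3 <- Z8 -> Z7 <- Z2
Condition 1 (no descendant of Z3 in the set): FAILS — Z6, Z7, and Z9 are descendants of Z3.
Condition 2 (every backdoor path blocked by {Z6, Z7, Z9}):
  P1: open — collider(s) Z7 are conditioned on (or have a conditioned descendant) and no non-collider on the path is in the set.
{Z6, Z7, Z9} does not satisfy the backdoor criterion.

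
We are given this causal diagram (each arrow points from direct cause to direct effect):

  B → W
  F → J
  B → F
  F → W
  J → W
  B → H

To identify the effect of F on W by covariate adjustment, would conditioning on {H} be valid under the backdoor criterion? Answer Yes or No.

No

Backdoor paths from F to W (paths whose first edge points into F):
  P1: F <- B -> W
Condition 1 (no descendant of F in the set): holds — descendants of F are {J, W}; none are in {H}.
Condition 2 (every backdoor path blocked by {H}):
  P1: open — no interior node is in the conditioning set.
{H} does not satisfy the backdoor criterion.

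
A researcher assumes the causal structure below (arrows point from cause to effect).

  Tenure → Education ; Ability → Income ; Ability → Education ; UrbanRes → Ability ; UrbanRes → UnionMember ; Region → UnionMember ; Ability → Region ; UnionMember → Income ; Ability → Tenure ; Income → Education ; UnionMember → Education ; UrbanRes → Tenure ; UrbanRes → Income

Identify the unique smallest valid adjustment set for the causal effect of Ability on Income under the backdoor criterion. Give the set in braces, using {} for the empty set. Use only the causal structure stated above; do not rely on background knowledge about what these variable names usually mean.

Variables eligible for adjustment (non-descendants of Ability, excluding Ability and Income): {UrbanRes}.
Backdoor paths from Ability to Income:
  P1: Ability <- UrbanRes -> UnionMember -> Income
  P2: Ability <- UrbanRes -> UnionMember -> Education <- Income
  P3: Ability <- UrbanRes -> Tenure -> Education <- UnionMember -> Income
  P4: Ability <- UrbanRes -> Tenure -> Education <- Income
  P5: Ability <- UrbanRes -> Income
The empty set is not sufficient: P1 (Ability <- UrbanRes -> UnionMember -> Income) has no collider blocking it and no conditioned non-collider, so it is open.
Try {UrbanRes}:
  P1: blocked at fork node UrbanRes ∈ conditioning set.
  P2: blocked at fork node UrbanRes ∈ conditioning set.
  P3: blocked at fork node UrbanRes ∈ conditioning set.
  P4: blocked at fork node UrbanRes ∈ conditioning set.
  P5: blocked at fork node UrbanRes ∈ conditioning set.
{UrbanRes} contains no descendant of Ability and blocks every backdoor path.
{UrbanRes} is the unique smallest valid adjustment set.

{UrbanRes}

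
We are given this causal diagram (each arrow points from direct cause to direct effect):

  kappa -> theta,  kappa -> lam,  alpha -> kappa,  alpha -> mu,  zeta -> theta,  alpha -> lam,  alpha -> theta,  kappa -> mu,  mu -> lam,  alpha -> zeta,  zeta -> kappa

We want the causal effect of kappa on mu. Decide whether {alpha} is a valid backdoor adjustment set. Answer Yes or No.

Yes

Backdoor paths from kappa to mu (paths whose first edge points into kappa):
  P1: kappa <- alpha -> mu
  P2: kappa <- alpha -> lam <- mu
  P3: kappa <- zeta <- alpha -> mu
  P4: kappa <- zeta <- alpha -> lam <- mu
  P5: kappa <- zeta -> theta <- alpha -> mu
  P6: kappa <- zeta -> theta <- alpha -> lam <- mu
Condition 1 (no descendant of kappa in the set): holds — descendants of kappa are {lam, mu, theta}; none are in {alpha}.
Condition 2 (every backdoor path blocked by {alpha}):
  P1: blocked at fork node alpha ∈ conditioning set.
  P2: blocked at fork node alpha ∈ conditioning set.
  P3: blocked at fork node alpha ∈ conditioning set.
  P4: blocked at fork node alpha ∈ conditioning set.
  P5: blocked at collider theta (neither it nor any descendant is in the conditioning set).
  P6: blocked at collider theta (neither it nor any descendant is in the conditioning set).
{alpha} satisfies the backdoor criterion.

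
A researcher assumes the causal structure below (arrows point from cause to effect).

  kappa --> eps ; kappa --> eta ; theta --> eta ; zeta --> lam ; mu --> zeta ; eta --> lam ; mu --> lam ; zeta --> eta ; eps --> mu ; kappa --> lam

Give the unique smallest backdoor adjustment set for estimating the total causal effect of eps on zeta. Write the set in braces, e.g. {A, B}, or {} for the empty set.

Variables eligible for adjustment (non-descendants of eps, excluding eps and zeta): {kappa, theta}.
Backdoor paths from eps to zeta:
  P1: eps <- kappa -> eta <- zeta
  P2: eps <- kappa -> eta -> lam <- mu -> zeta
  P3: eps <- kappa -> eta -> lam <- zeta
  P4: eps <- kappa -> lam <- mu -> zeta
  P5: eps <- kappa -> lam <- zeta
  P6: eps <- kappa -> lam <- eta <- zeta
Each backdoor path contains an unconditioned collider, so every path is already blocked with the empty conditioning set:
  P1: blocked at collider eta (neither it nor any descendant is in the conditioning set).
  P2: blocked at collider lam (neither it nor any descendant is in the conditioning set).
  P3: blocked at collider lam (neither it nor any descendant is in the conditioning set).
  P4: blocked at collider lam (neither it nor any descendant is in the conditioning set).
  P5: blocked at collider lam (neither it nor any descendant is in the conditioning set).
  P6: blocked at collider lam (neither it nor any descendant is in the conditioning set).
The empty set is therefore the unique smallest valid set.

{}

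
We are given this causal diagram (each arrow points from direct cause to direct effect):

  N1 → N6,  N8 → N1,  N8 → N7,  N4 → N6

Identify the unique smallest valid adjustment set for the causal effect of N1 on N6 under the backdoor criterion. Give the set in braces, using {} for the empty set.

{}

Variables eligible for adjustment (non-descendants of N1, excluding N1 and N6): {N4, N7, N8}.
Backdoor paths from N1 to N6:
  (none)
With no backdoor paths the empty set already satisfies the criterion, and it is trivially minimal.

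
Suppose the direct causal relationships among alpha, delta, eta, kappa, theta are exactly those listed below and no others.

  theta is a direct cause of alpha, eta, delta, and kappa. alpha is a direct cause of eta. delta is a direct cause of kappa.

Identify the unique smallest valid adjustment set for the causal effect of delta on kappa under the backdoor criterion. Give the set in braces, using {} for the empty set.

Variables eligible for adjustment (non-descendants of delta, excluding delta and kappa): {alpha, eta, theta}.
Backdoor paths from delta to kappa:
  P1: delta <- theta -> kappa
The empty set is not sufficient: P1 (delta <- theta -> kappa) has no collider blocking it and no conditioned non-collider, so it is open.
Try {theta}:
  P1: blocked at fork node theta ∈ conditioning set.
{theta} contains no descendant of delta and blocks every backdoor path.
No other singleton works — e.g. {alpha} leaves P1 open — so {theta} is the unique smallest valid adjustment set.

{theta}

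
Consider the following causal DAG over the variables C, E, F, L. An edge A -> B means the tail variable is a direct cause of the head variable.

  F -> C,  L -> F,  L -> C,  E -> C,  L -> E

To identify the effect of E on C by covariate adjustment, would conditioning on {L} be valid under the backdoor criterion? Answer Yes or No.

Backdoor paths from E to C (paths whose first edge points into E):
  P1: E <- L -> F -> C
  P2: E <- L -> C
Condition 1 (no descendant of E in the set): holds — descendants of E are {C}; none are in {L}.
Condition 2 (every backdoor path blocked by {L}):
  P1: blocked at fork node L ∈ conditioning set.
  P2: blocked at fork node L ∈ conditioning set.
{L} satisfies the backdoor criterion.

Yes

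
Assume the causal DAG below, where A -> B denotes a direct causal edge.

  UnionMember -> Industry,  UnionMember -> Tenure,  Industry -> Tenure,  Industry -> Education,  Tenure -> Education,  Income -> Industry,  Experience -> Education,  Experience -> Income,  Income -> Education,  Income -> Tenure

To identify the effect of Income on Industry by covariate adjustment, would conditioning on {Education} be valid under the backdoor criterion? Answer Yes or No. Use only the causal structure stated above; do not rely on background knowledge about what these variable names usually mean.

Backdoor paths from Income to Industry (paths whose first edge points into Income):
  P1: Income <- Experience -> Education <- Industry
  P2: Income <- Experience -> Education <- Tenure <- UnionMember -> Industry
  P3: Income <- Experience -> Education <- Tenure <- Industry
Condition 1 (no descendant of Income in the set): FAILS — Education is a descendant of Income.
Condition 2 (every backdoor path blocked by {Education}):
  P1: open — collider(s) Education are conditioned on (or have a conditioned descendant) and no non-collider on the path is in the set.
  P2: open — collider(s) Education are conditioned on (or have a conditioned descendant) and no non-collider on the path is in the set.
  P3: open — collider(s) Education are conditioned on (or have a conditioned descendant) and no non-collider on the path is in the set.
{Education} does not satisfy the backdoor criterion.

No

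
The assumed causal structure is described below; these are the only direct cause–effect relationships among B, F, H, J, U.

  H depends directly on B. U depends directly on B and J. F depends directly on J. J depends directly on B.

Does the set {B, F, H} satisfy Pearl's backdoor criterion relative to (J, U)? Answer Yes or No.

Backdoor paths from J to U (paths whose first edge points into J):
  P1: J <- B -> U
Condition 1 (no descendant of J in the set): FAILS — F is a descendant of J.
Condition 2 (every backdoor path blocked by {B, F, H}):
  P1: blocked at fork node B ∈ conditioning set.
{B, F, H} does not satisfy the backdoor criterion.

No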